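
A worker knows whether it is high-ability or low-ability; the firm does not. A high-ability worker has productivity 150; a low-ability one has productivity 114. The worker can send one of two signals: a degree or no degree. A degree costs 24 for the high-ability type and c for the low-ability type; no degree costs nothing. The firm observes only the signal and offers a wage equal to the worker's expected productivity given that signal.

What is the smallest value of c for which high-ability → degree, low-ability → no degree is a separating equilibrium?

Under separation: degree → high-ability (pays 150); no degree → low-ability (pays 114).
High-ability: 150 − 24 = 126 ≥ 114 − 0 = 114. Holds regardless of c. ✓
Low-ability: 114 − 0 ≥ 150 − c, so c ≥ 150 − 114 = 36.

36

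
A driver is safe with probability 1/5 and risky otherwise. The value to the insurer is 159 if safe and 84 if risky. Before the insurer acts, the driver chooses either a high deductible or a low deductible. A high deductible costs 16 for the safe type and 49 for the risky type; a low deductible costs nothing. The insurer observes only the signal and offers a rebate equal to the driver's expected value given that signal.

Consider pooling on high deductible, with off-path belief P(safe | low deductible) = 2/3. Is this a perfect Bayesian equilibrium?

At the pooled signal (high deductible) the insurer holds the prior 1/5 and pays 1/5·159 + 4/5·84 = 99. Off-path (low deductible) belief 2/3 gives 2/3·159 + 1/3·84 = 134.
Safe: high deductible gives 99 − 16 = 83; low deductible gives 134 − 0 = 134. Deviates. ✗
Risky: high deductible gives 99 − 49 = 50; low deductible gives 134 − 0 = 134. Deviates. ✗

No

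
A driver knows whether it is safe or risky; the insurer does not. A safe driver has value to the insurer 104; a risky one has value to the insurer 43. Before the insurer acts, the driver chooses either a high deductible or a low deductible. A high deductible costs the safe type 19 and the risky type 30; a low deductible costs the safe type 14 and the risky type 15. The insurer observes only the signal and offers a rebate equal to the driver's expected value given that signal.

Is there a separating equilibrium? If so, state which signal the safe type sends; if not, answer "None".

Try safe → high deductible, risky → low deductible:
  If types separate, high deductible earns payment 104 and low deductible earns 43.
  Safe: high deductible gives 104 − 19 = 85; low deductible gives 43 − 14 = 29. No deviation. ✓
  Risky: low deductible gives 43 − 15 = 28; high deductible gives 104 − 30 = 74. Would deviate. ✗
Try safe → low deductible, risky → high deductible:
  If types separate, low deductible earns payment 104 and high deductible earns 43.
  Safe: low deductible gives 104 − 14 = 90; high deductible gives 43 − 19 = 24. No deviation. ✓
  Risky: high deductible gives 43 − 30 = 13; low deductible gives 104 − 15 = 89. Would deviate. ✗
Neither assignment is incentive-compatible.

None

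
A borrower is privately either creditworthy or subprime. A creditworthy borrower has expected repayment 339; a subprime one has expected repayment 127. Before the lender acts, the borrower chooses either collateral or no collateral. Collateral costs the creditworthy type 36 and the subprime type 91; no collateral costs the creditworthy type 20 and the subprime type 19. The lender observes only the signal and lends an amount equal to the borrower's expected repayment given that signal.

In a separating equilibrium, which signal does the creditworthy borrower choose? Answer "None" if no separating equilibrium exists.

None

Try creditworthy → collateral, subprime → no collateral:
  If types separate, collateral earns payment 339 and no collateral earns 127.
  Creditworthy: collateral gives 339 − 36 = 303; no collateral gives 127 − 20 = 107. No deviation. ✓
  Subprime: no collateral gives 127 − 19 = 108; collateral gives 339 − 91 = 248. Would deviate. ✗
Try creditworthy → no collateral, subprime → collateral:
  If types separate, no collateral earns payment 339 and collateral earns 127.
  Creditworthy: no collateral gives 339 − 20 = 319; collateral gives 127 − 36 = 91. No deviation. ✓
  Subprime: collateral gives 127 − 91 = 36; no collateral gives 339 − 19 = 320. Would deviate. ✗
Neither assignment is incentive-compatible.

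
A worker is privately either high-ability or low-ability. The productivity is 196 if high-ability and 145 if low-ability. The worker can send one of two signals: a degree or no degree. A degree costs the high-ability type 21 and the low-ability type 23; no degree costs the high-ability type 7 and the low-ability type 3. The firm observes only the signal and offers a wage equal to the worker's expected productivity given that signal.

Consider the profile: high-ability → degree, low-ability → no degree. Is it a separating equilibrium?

Under separation the firm infers type exactly: degree → high-ability (pays 196), no degree → low-ability (pays 145).
High-ability: degree gives 196 − 21 = 175; no degree gives 145 − 7 = 138. No deviation. ✓
Low-ability: no degree gives 145 − 3 = 142; degree gives 196 − 23 = 173. Would deviate. ✗

No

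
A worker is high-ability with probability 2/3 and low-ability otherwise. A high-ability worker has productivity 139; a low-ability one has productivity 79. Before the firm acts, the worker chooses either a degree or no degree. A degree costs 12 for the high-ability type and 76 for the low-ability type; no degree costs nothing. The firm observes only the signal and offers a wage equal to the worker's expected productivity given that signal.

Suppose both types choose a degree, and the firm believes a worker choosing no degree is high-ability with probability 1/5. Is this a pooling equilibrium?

No

At the pooled signal (degree) the firm holds the prior 2/3 and pays 2/3·139 + 1/3·79 = 119. Off-path (no degree) belief 1/5 gives 1/5·139 + 4/5·79 = 91.
High-ability: degree gives 119 − 12 = 107; no degree gives 91 − 0 = 91. Stays. ✓
Low-ability: degree gives 119 − 76 = 43; no degree gives 91 − 0 = 91. Deviates. ✗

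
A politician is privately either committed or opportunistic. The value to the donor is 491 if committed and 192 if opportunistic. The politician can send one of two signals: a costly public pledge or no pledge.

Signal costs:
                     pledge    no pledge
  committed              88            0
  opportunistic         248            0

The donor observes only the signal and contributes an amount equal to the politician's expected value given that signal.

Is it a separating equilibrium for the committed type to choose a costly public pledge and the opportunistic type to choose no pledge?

No

If types separate, pledge earns payment 491 and no pledge earns 192.
Committed: pledge gives 491 − 88 = 403; no pledge gives 192 − 0 = 192. No deviation. ✓
Opportunistic: no pledge gives 192 − 0 = 192; pledge gives 491 − 248 = 243. Would deviate. ✗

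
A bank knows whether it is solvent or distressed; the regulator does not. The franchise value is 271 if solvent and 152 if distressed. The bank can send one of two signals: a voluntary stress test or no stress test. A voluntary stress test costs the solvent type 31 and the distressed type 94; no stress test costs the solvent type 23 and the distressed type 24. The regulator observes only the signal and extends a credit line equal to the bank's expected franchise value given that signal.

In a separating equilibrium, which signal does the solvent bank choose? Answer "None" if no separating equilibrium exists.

Try solvent → stress test, distressed → no stress test:
  If types separate, stress test earns payment 271 and no stress test earns 152.
  Solvent: stress test gives 271 − 31 = 240; no stress test gives 152 − 23 = 129. No deviation. ✓
  Distressed: no stress test gives 152 − 24 = 128; stress test gives 271 − 94 = 177. Would deviate. ✗
Try solvent → no stress test, distressed → stress test:
  If types separate, no stress test earns payment 271 and stress test earns 152.
  Solvent: no stress test gives 271 − 23 = 248; stress test gives 152 − 31 = 121. No deviation. ✓
  Distressed: stress test gives 152 − 94 = 58; no stress test gives 271 − 24 = 247. Would deviate. ✗
Neither assignment is incentive-compatible.

None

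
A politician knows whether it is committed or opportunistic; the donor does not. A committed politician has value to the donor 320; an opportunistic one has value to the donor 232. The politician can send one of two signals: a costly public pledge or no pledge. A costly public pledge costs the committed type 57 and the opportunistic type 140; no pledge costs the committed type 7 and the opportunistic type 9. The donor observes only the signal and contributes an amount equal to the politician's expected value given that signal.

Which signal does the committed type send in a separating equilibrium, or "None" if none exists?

Try committed → pledge, opportunistic → no pledge:
  Under separation the donor infers type exactly: pledge → committed (pays 320), no pledge → opportunistic (pays 232).
  Committed: pledge gives 320 − 57 = 263; no pledge gives 232 − 7 = 225. No deviation. ✓
  Opportunistic: no pledge gives 232 − 9 = 223; pledge gives 320 − 140 = 180. No deviation. ✓
Both hold — the committed type sends pledge.

pledge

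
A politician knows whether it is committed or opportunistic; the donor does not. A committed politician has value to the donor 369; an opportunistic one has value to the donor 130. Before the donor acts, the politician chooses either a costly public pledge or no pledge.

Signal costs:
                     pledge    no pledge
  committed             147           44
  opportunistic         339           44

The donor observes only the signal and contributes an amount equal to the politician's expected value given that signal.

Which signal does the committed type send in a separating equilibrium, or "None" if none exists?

Try committed → pledge, opportunistic → no pledge:
  If types separate, pledge earns payment 369 and no pledge earns 130.
  Committed: pledge gives 369 − 147 = 222; no pledge gives 130 − 44 = 86. No deviation. ✓
  Opportunistic: no pledge gives 130 − 44 = 86; pledge gives 369 − 339 = 30. No deviation. ✓
Both hold — the committed type sends pledge.

pledge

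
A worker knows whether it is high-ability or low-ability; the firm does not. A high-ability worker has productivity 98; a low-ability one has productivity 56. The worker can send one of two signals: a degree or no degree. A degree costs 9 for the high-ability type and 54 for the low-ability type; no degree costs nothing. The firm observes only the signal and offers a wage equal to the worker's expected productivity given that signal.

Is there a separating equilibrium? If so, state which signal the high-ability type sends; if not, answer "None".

degree

Try high-ability → degree, low-ability → no degree:
  If types separate, degree earns payment 98 and no degree earns 56.
  High-ability: degree gives 98 − 9 = 89; no degree gives 56 − 0 = 56. No deviation. ✓
  Low-ability: no degree gives 56 − 0 = 56; degree gives 98 − 54 = 44. No deviation. ✓
Both hold — the high-ability type sends degree.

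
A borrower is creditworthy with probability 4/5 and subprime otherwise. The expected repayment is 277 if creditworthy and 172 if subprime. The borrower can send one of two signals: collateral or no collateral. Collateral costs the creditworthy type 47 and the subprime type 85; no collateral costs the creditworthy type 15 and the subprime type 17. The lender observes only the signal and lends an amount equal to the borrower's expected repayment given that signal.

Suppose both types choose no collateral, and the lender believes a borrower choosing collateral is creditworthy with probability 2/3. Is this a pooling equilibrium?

On the equilibrium path (no collateral) the lender holds the prior 4/5 and pays 4/5·277 + 1/5·172 = 256. Off-path (collateral) belief 2/3 gives 2/3·277 + 1/3·172 = 242.
Creditworthy: no collateral gives 256 − 15 = 241; collateral gives 242 − 47 = 195. Stays. ✓
Subprime: no collateral gives 256 − 17 = 239; collateral gives 242 − 85 = 157. Stays. ✓
Beliefs are Bayes-consistent on-path and both types best-respond.

Yes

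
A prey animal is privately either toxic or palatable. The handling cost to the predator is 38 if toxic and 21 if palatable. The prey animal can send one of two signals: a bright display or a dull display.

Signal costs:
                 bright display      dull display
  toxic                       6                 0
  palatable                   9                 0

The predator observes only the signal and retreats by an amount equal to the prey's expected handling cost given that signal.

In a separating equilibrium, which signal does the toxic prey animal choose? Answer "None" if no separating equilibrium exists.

Try toxic → bright display, palatable → dull display:
  Under separation the predator infers type exactly: bright display → toxic (pays 38), dull display → palatable (pays 21).
  Toxic: bright display gives 38 − 6 = 32; dull display gives 21 − 0 = 21. No deviation. ✓
  Palatable: dull display gives 21 − 0 = 21; bright display gives 38 − 9 = 29. Would deviate. ✗
Try toxic → dull display, palatable → bright display:
  Under separation the predator infers type exactly: dull display → toxic (pays 38), bright display → palatable (pays 21).
  Toxic: dull display gives 38 − 0 = 38; bright display gives 21 − 6 = 15. No deviation. ✓
  Palatable: bright display gives 21 − 9 = 12; dull display gives 38 − 0 = 38. Would deviate. ✗
Neither assignment is incentive-compatible.

None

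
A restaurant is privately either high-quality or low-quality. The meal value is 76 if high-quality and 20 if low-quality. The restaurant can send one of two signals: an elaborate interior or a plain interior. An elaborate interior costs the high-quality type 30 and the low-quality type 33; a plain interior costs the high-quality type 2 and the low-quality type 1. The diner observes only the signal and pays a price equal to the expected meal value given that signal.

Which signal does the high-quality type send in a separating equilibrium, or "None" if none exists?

Try high-quality → elaborate interior, low-quality → plain interior:
  If types separate, elaborate interior earns payment 76 and plain interior earns 20.
  High-quality: elaborate interior gives 76 − 30 = 46; plain interior gives 20 − 2 = 18. No deviation. ✓
  Low-quality: plain interior gives 20 − 1 = 19; elaborate interior gives 76 − 33 = 43. Would deviate. ✗
Try high-quality → plain interior, low-quality → elaborate interior:
  If types separate, plain interior earns payment 76 and elaborate interior earns 20.
  High-quality: plain interior gives 76 − 2 = 74; elaborate interior gives 20 − 30 = -10. No deviation. ✓
  Low-quality: elaborate interior gives 20 − 33 = -13; plain interior gives 76 − 1 = 75. Would deviate. ✗
Neither assignment is incentive-compatible.

None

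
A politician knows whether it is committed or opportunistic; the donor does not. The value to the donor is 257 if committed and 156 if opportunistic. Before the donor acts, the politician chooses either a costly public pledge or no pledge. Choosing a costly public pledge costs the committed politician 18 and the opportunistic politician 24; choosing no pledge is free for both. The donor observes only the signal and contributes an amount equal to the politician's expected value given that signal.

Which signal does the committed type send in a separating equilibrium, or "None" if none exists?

Try committed → pledge, opportunistic → no pledge:
  If types separate, pledge earns payment 257 and no pledge earns 156.
  Committed: pledge gives 257 − 18 = 239; no pledge gives 156 − 0 = 156. No deviation. ✓
  Opportunistic: no pledge gives 156 − 0 = 156; pledge gives 257 − 24 = 233. Would deviate. ✗
Try committed → no pledge, opportunistic → pledge:
  If types separate, no pledge earns payment 257 and pledge earns 156.
  Committed: no pledge gives 257 − 0 = 257; pledge gives 156 − 18 = 138. No deviation. ✓
  Opportunistic: pledge gives 156 − 24 = 132; no pledge gives 257 − 0 = 257. Would deviate. ✗
Neither assignment is incentive-compatible.

None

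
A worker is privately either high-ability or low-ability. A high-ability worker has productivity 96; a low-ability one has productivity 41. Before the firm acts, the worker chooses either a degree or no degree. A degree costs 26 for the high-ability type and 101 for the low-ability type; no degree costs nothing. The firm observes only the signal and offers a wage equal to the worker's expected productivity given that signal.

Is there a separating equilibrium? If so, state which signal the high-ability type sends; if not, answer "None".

Try high-ability → degree, low-ability → no degree:
  Under separation the firm infers type exactly: degree → high-ability (pays 96), no degree → low-ability (pays 41).
  High-ability: degree gives 96 − 26 = 70; no degree gives 41 − 0 = 41. No deviation. ✓
  Low-ability: no degree gives 41 − 0 = 41; degree gives 96 − 101 = -5. No deviation. ✓
Both hold — the high-ability type sends degree.

degree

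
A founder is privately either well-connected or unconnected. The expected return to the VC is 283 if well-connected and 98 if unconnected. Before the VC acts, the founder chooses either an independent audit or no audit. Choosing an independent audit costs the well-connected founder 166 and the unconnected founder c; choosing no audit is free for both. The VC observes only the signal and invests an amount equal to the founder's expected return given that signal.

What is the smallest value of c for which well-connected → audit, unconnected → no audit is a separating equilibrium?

Under separation: audit → well-connected (pays 283); no audit → unconnected (pays 98).
Well-connected: 283 − 166 = 117 ≥ 98 − 0 = 98. Holds regardless of c. ✓
Unconnected: 98 − 0 ≥ 283 − c, so c ≥ 283 − 98 = 185.

185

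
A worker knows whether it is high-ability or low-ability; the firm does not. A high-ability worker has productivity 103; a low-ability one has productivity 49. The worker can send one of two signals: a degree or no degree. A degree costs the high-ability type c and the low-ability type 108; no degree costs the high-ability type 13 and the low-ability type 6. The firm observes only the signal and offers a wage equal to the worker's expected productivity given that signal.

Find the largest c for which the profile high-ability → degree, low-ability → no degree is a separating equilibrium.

Under separation: degree → high-ability (pays 103); no degree → low-ability (pays 49).
Low-ability: 49 − 6 = 43 ≥ 103 − 108 = -5. Holds regardless of c. ✓
High-ability: 103 − c ≥ 49 − 13, so c ≤ 103 − 36 = 67.

67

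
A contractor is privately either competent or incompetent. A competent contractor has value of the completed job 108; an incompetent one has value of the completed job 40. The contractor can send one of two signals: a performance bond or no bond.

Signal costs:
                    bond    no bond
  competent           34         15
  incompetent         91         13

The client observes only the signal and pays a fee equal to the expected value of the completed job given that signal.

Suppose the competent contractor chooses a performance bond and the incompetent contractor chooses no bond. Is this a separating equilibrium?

Under separation the client infers type exactly: bond → competent (pays 108), no bond → incompetent (pays 40).
Competent: bond gives 108 − 34 = 74; no bond gives 40 − 15 = 25. No deviation. ✓
Incompetent: no bond gives 40 − 13 = 27; bond gives 108 − 91 = 17. No deviation. ✓
Both incentive constraints hold.

Yes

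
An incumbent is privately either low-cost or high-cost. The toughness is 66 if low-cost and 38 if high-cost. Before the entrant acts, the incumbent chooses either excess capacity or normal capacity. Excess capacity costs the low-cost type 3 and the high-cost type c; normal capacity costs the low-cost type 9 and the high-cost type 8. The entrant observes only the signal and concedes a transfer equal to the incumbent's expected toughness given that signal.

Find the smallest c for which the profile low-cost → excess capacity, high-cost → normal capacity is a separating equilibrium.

Under separation: excess capacity → low-cost (pays 66); normal capacity → high-cost (pays 38).
Low-cost: 66 − 3 = 63 ≥ 38 − 9 = 29. Holds regardless of c. ✓
High-cost: 38 − 8 ≥ 66 − c, so c ≥ 66 − 30 = 36.

36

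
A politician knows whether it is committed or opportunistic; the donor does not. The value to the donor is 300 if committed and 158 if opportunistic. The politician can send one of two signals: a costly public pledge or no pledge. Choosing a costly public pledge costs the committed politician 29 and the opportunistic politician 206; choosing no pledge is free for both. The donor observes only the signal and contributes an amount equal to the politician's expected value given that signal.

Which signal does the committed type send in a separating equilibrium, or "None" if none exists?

pledge

Try committed → pledge, opportunistic → no pledge:
  If types separate, pledge earns payment 300 and no pledge earns 158.
  Committed: pledge gives 300 − 29 = 271; no pledge gives 158 − 0 = 158. No deviation. ✓
  Opportunistic: no pledge gives 158 − 0 = 158; pledge gives 300 − 206 = 94. No deviation. ✓
Both hold — the committed type sends pledge.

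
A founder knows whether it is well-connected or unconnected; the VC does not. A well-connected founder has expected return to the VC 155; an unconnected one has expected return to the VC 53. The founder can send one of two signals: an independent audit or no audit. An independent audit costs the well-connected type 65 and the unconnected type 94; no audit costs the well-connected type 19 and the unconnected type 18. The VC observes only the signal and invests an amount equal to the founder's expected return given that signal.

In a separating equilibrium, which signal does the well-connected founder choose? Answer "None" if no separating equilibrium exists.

Try well-connected → audit, unconnected → no audit:
  Under separation the VC infers type exactly: audit → well-connected (pays 155), no audit → unconnected (pays 53).
  Well-connected: audit gives 155 − 65 = 90; no audit gives 53 − 19 = 34. No deviation. ✓
  Unconnected: no audit gives 53 − 18 = 35; audit gives 155 − 94 = 61. Would deviate. ✗
Try well-connected → no audit, unconnected → audit:
  Under separation the VC infers type exactly: no audit → well-connected (pays 155), audit → unconnected (pays 53).
  Well-connected: no audit gives 155 − 19 = 136; audit gives 53 − 65 = -12. No deviation. ✓
  Unconnected: audit gives 53 − 94 = -41; no audit gives 155 − 18 = 137. Would deviate. ✗
Neither assignment is incentive-compatible.

None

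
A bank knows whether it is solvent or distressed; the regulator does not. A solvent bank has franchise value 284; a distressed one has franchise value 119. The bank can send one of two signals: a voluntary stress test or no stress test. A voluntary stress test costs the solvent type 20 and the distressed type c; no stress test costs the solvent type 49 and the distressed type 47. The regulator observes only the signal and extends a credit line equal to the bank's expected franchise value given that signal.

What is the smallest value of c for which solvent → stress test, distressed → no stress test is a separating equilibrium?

212

Under separation: stress test → solvent (pays 284); no stress test → distressed (pays 119).
Solvent: 284 − 20 = 264 ≥ 119 − 49 = 70. Holds regardless of c. ✓
Distressed: 119 − 47 ≥ 284 − c, so c ≥ 284 − 72 = 212.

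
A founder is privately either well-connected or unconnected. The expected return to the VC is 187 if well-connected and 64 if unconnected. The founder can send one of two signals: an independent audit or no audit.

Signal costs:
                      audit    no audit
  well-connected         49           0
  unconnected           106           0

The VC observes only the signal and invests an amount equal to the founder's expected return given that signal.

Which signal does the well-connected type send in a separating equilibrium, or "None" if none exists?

Try well-connected → audit, unconnected → no audit:
  If types separate, audit earns payment 187 and no audit earns 64.
  Well-connected: audit gives 187 − 49 = 138; no audit gives 64 − 0 = 64. No deviation. ✓
  Unconnected: no audit gives 64 − 0 = 64; audit gives 187 − 106 = 81. Would deviate. ✗
Try well-connected → no audit, unconnected → audit:
  If types separate, no audit earns payment 187 and audit earns 64.
  Well-connected: no audit gives 187 − 0 = 187; audit gives 64 − 49 = 15. No deviation. ✓
  Unconnected: audit gives 64 − 106 = -42; no audit gives 187 − 0 = 187. Would deviate. ✗
Neither assignment is incentive-compatible.

None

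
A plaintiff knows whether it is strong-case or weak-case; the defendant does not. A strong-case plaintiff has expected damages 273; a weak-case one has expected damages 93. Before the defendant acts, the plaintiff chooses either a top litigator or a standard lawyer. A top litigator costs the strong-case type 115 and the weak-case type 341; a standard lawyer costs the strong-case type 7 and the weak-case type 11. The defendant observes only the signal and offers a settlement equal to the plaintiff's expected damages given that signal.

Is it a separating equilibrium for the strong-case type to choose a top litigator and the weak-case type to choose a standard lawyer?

Yes

If types separate, top litigator earns payment 273 and standard lawyer earns 93.
Strong-case: top litigator gives 273 − 115 = 158; standard lawyer gives 93 − 7 = 86. No deviation. ✓
Weak-case: standard lawyer gives 93 − 11 = 82; top litigator gives 273 − 341 = -68. No deviation. ✓
Neither type gains from mimicking the other.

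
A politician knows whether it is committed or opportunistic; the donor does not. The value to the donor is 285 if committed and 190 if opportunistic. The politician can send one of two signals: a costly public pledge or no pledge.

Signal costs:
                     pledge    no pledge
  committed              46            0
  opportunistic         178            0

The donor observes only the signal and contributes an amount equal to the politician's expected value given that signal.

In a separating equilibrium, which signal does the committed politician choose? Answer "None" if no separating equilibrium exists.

Try committed → pledge, opportunistic → no pledge:
  If types separate, pledge earns payment 285 and no pledge earns 190.
  Committed: pledge gives 285 − 46 = 239; no pledge gives 190 − 0 = 190. No deviation. ✓
  Opportunistic: no pledge gives 190 − 0 = 190; pledge gives 285 − 178 = 107. No deviation. ✓
Both hold — the committed type sends pledge.

pledge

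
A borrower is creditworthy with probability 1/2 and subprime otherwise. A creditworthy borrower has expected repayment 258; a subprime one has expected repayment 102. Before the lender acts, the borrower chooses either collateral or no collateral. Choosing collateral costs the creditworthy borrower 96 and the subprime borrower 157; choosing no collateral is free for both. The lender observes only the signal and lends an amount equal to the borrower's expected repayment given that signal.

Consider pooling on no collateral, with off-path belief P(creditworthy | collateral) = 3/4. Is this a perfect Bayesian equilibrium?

Yes

On the equilibrium path (no collateral) the lender holds the prior 1/2 and pays 1/2·258 + 1/2·102 = 180. Off-path (collateral) belief 3/4 gives 3/4·258 + 1/4·102 = 219.
Creditworthy: no collateral gives 180 − 0 = 180; collateral gives 219 − 96 = 123. Stays. ✓
Subprime: no collateral gives 180 − 0 = 180; collateral gives 219 − 157 = 62. Stays. ✓
Beliefs are Bayes-consistent on-path and both types best-respond.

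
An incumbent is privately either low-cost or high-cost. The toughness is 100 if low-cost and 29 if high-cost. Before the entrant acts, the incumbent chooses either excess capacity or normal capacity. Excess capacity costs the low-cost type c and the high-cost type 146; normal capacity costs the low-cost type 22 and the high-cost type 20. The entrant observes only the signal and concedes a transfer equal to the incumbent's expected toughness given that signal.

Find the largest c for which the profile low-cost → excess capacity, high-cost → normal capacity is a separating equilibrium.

Under separation: excess capacity → low-cost (pays 100); normal capacity → high-cost (pays 29).
High-cost: 29 − 20 = 9 ≥ 100 − 146 = -46. Holds regardless of c. ✓
Low-cost: 100 − c ≥ 29 − 22, so c ≤ 100 − 7 = 93.

93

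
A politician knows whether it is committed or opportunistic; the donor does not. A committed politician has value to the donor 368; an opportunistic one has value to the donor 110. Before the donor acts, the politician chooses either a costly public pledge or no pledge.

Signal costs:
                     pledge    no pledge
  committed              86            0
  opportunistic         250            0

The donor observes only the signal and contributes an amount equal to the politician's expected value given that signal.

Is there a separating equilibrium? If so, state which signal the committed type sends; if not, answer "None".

None

Try committed → pledge, opportunistic → no pledge:
  Under separation the donor infers type exactly: pledge → committed (pays 368), no pledge → opportunistic (pays 110).
  Committed: pledge gives 368 − 86 = 282; no pledge gives 110 − 0 = 110. No deviation. ✓
  Opportunistic: no pledge gives 110 − 0 = 110; pledge gives 368 − 250 = 118. Would deviate. ✗
Try committed → no pledge, opportunistic → pledge:
  Under separation the donor infers type exactly: no pledge → committed (pays 368), pledge → opportunistic (pays 110).
  Committed: no pledge gives 368 − 0 = 368; pledge gives 110 − 86 = 24. No deviation. ✓
  Opportunistic: pledge gives 110 − 250 = -140; no pledge gives 368 − 0 = 368. Would deviate. ✗
Neither assignment is incentive-compatible.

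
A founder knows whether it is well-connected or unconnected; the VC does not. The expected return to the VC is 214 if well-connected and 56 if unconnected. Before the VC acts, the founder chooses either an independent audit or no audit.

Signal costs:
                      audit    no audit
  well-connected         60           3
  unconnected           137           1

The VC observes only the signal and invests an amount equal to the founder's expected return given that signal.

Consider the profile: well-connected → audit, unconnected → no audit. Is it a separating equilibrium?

No

Under separation the VC infers type exactly: audit → well-connected (pays 214), no audit → unconnected (pays 56).
Well-connected: audit gives 214 − 60 = 154; no audit gives 56 − 3 = 53. No deviation. ✓
Unconnected: no audit gives 56 − 1 = 55; audit gives 214 − 137 = 77. Would deviate. ✗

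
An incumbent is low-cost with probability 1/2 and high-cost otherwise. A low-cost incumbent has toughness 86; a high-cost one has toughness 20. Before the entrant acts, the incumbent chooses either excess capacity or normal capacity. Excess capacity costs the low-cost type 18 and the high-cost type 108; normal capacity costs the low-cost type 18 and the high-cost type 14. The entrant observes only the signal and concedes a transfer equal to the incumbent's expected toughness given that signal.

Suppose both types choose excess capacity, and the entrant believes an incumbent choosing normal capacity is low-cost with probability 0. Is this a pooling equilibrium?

No

At the pooled signal (excess capacity) the entrant holds the prior 1/2 and pays 1/2·86 + 1/2·20 = 53. Off-path (normal capacity) belief 0 gives 0·86 + 1·20 = 20.
Low-cost: excess capacity gives 53 − 18 = 35; normal capacity gives 20 − 18 = 2. Stays. ✓
High-cost: excess capacity gives 53 − 108 = -55; normal capacity gives 20 − 14 = 6. Deviates. ✗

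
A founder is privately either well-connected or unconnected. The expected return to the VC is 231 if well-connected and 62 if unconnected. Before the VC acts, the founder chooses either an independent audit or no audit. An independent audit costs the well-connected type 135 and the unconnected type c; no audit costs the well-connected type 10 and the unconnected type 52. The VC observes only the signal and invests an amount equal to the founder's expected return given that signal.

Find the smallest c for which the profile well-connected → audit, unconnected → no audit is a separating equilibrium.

Under separation: audit → well-connected (pays 231); no audit → unconnected (pays 62).
Well-connected: 231 − 135 = 96 ≥ 62 − 10 = 52. Holds regardless of c. ✓
Unconnected: 62 − 52 ≥ 231 − c, so c ≥ 231 − 10 = 221.

221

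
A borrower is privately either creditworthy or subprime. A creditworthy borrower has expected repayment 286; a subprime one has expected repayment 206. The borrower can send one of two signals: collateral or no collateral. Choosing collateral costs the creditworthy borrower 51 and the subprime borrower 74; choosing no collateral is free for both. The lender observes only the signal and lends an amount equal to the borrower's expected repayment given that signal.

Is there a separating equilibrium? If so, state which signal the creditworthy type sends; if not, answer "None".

None

Try creditworthy → collateral, subprime → no collateral:
  If types separate, collateral earns payment 286 and no collateral earns 206.
  Creditworthy: collateral gives 286 − 51 = 235; no collateral gives 206 − 0 = 206. No deviation. ✓
  Subprime: no collateral gives 206 − 0 = 206; collateral gives 286 − 74 = 212. Would deviate. ✗
Try creditworthy → no collateral, subprime → collateral:
  If types separate, no collateral earns payment 286 and collateral earns 206.
  Creditworthy: no collateral gives 286 − 0 = 286; collateral gives 206 − 51 = 155. No deviation. ✓
  Subprime: collateral gives 206 − 74 = 132; no collateral gives 286 − 0 = 286. Would deviate. ✗
Neither assignment is incentive-compatible.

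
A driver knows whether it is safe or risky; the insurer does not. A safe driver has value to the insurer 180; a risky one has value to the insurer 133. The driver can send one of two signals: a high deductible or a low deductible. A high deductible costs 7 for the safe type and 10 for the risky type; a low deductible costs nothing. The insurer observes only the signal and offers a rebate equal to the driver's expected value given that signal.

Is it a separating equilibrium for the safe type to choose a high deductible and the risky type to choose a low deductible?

No

If types separate, high deductible earns payment 180 and low deductible earns 133.
Safe: high deductible gives 180 − 7 = 173; low deductible gives 133 − 0 = 133. No deviation. ✓
Risky: low deductible gives 133 − 0 = 133; high deductible gives 180 − 10 = 170. Would deviate. ✗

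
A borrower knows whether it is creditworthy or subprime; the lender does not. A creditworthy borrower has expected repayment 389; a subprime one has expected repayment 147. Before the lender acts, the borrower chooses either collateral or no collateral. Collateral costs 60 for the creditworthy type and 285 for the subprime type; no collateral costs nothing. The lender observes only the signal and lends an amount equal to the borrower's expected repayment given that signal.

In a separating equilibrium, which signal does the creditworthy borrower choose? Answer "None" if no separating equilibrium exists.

Try creditworthy → collateral, subprime → no collateral:
  If types separate, collateral earns payment 389 and no collateral earns 147.
  Creditworthy: collateral gives 389 − 60 = 329; no collateral gives 147 − 0 = 147. No deviation. ✓
  Subprime: no collateral gives 147 − 0 = 147; collateral gives 389 − 285 = 104. No deviation. ✓
Both hold — the creditworthy type sends collateral.

collateral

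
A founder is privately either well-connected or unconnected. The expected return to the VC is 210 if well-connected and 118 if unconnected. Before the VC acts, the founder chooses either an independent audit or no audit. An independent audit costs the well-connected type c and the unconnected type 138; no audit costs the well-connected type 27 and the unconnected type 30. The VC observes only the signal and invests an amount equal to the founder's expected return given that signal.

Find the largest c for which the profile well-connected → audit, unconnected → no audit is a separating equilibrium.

119

Under separation: audit → well-connected (pays 210); no audit → unconnected (pays 118).
Unconnected: 118 − 30 = 88 ≥ 210 − 138 = 72. Holds regardless of c. ✓
Well-connected: 210 − c ≥ 118 − 27, so c ≤ 210 − 91 = 119.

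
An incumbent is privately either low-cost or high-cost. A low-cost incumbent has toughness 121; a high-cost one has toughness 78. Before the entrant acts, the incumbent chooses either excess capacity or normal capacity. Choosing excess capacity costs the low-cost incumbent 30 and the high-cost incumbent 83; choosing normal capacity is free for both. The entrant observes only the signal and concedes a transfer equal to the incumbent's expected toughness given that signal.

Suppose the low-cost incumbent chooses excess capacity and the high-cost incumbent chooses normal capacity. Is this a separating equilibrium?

Yes

If types separate, excess capacity earns payment 121 and normal capacity earns 78.
Low-cost: excess capacity gives 121 − 30 = 91; normal capacity gives 78 − 0 = 78. No deviation. ✓
High-cost: normal capacity gives 78 − 0 = 78; excess capacity gives 121 − 83 = 38. No deviation. ✓
Both incentive constraints hold.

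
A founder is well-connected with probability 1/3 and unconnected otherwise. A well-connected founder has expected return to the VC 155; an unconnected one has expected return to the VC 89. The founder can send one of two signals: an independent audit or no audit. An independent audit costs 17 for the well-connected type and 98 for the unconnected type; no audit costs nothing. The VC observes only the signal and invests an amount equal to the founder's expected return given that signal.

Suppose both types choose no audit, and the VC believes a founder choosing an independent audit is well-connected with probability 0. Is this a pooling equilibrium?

At the pooled signal (no audit) the VC holds the prior 1/3 and pays 1/3·155 + 2/3·89 = 111. Off-path (audit) belief 0 gives 0·155 + 1·89 = 89.
Well-connected: no audit gives 111 − 0 = 111; audit gives 89 − 17 = 72. Stays. ✓
Unconnected: no audit gives 111 − 0 = 111; audit gives 89 − 98 = -9. Stays. ✓

Yes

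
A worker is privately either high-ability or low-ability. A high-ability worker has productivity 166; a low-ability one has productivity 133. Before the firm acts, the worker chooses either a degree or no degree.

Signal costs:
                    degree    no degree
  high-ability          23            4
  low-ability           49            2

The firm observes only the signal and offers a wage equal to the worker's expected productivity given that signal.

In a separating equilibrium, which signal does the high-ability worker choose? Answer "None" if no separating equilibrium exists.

Try high-ability → degree, low-ability → no degree:
  If types separate, degree earns payment 166 and no degree earns 133.
  High-ability: degree gives 166 − 23 = 143; no degree gives 133 − 4 = 129. No deviation. ✓
  Low-ability: no degree gives 133 − 2 = 131; degree gives 166 − 49 = 117. No deviation. ✓
Both hold — the high-ability type sends degree.

degree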